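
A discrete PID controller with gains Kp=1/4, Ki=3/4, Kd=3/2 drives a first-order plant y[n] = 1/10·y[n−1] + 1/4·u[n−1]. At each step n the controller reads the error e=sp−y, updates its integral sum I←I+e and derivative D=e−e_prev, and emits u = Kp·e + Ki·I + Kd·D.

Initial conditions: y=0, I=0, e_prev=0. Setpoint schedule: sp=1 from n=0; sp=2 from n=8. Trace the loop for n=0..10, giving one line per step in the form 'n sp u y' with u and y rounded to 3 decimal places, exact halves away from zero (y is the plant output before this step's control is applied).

0 1 2.500 0.000
1 1 0.188 0.625
2 1 2.695 0.109
3 1 1.151 0.685
4 1 3.072 0.356
5 1 1.944 0.804
6 1 3.355 0.566
7 1 2.502 0.895
8 2 6.025 0.715
9 2 3.061 1.578
10 2 6.309 0.923

(exact arithmetic carried between steps; '≈' marks a value shown rounded to 6 d.p. or computed from one; I and e_prev carry over from the previous line; the table rounds u and y to 3 d.p., halves away from zero)
n=0: y=0, sp=1, e=sp−y=1; I=1, D=e−e_prev=1; u=1/4·1+3/4·1+3/2·1=2.5; next y=1/10·0+1/4·2.5=0.625
n=1: y=0.625, sp=1, e=sp−y=0.375; I=1.375, D=e−e_prev=-0.625; u=1/4·0.375+3/4·1.375+3/2·(-0.625)=0.1875; next y=1/10·0.625+1/4·0.1875=0.109375
n=2: y=0.109375, sp=1, e=sp−y=0.890625; I=2.265625, D=e−e_prev=0.515625; u=1/4·0.890625+3/4·2.265625+3/2·0.515625≈2.695313; next y=1/10·0.109375+1/4·2.695313≈0.684766
n=3: y≈0.684766, sp=1, e=sp−y≈0.315234; I≈2.580859, D=e−e_prev≈-0.575391; u=1/4·0.315234+3/4·2.580859+3/2·(-0.575391)≈1.151367; next y=1/10·0.684766+1/4·1.151367≈0.356318
n=4: y≈0.356318, sp=1, e=sp−y≈0.643682; I≈3.224541, D=e−e_prev≈0.328447; u=1/4·0.643682+3/4·3.224541+3/2·0.328447≈3.071997; next y=1/10·0.356318+1/4·3.071997≈0.803631
n=5: y≈0.803631, sp=1, e=sp−y≈0.196369; I≈3.420910, D=e−e_prev≈-0.447313; u=1/4·0.196369+3/4·3.420910+3/2·(-0.447313)≈1.943806; next y=1/10·0.803631+1/4·1.943806≈0.566314
n=6: y≈0.566314, sp=1, e=sp−y≈0.433686; I≈3.854595, D=e−e_prev≈0.237317; u=1/4·0.433686+3/4·3.854595+3/2·0.237317≈3.355343; next y=1/10·0.566314+1/4·3.355343≈0.895467
n=7: y≈0.895467, sp=1, e=sp−y≈0.104533; I≈3.959128, D=e−e_prev≈-0.329153; u=1/4·0.104533+3/4·3.959128+3/2·(-0.329153)≈2.501750; next y=1/10·0.895467+1/4·2.501750≈0.714984
n=8: y≈0.714984, sp=2, e=sp−y≈1.285016; I≈5.244144, D=e−e_prev≈1.180483; u=1/4·1.285016+3/4·5.244144+3/2·1.180483≈6.025086; next y=1/10·0.714984+1/4·6.025086≈1.577770
n=9: y≈1.577770, sp=2, e=sp−y≈0.422230; I≈5.666374, D=e−e_prev≈-0.862786; u=1/4·0.422230+3/4·5.666374+3/2·(-0.862786)≈3.061160; next y=1/10·1.577770+1/4·3.061160≈0.923067
n=10: y≈0.923067, sp=2, e=sp−y≈1.076933; I≈6.743307, D=e−e_prev≈0.654703; u=1/4·1.076933+3/4·6.743307+3/2·0.654703≈6.308768; next y=1/10·0.923067+1/4·6.308768≈1.669499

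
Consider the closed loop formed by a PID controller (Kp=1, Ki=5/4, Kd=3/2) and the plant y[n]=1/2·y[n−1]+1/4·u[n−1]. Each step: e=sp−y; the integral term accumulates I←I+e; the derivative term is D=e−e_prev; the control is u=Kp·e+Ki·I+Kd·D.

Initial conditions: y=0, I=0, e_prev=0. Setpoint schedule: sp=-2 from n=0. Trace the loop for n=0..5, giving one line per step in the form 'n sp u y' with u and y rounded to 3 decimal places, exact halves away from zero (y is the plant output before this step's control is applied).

(exact arithmetic carried between steps; '≈' marks a value shown rounded to 6 d.p. or computed from one; I and e_prev carry over from the previous line; the table rounds u and y to 3 d.p., halves away from zero)
n=0: y=0, sp=-2, e=sp−y=-2; I=-2, D=e−e_prev=-2; u=1·(-2)+5/4·(-2)+3/2·(-2)=-7.5; next y=1/2·0+1/4·(-7.5)=-1.875
n=1: y=-1.875, sp=-2, e=sp−y=-0.125; I=-2.125, D=e−e_prev=1.875; u=1·(-0.125)+5/4·(-2.125)+3/2·1.875=0.03125; next y=1/2·(-1.875)+1/4·0.03125≈-0.929688
n=2: y≈-0.929688, sp=-2, e=sp−y≈-1.070313; I≈-3.195313, D=e−e_prev≈-0.945313; u=1·(-1.070313)+5/4·(-3.195313)+3/2·(-0.945313)≈-6.482422; next y=1/2·(-0.929688)+1/4·(-6.482422)≈-2.085449
n=3: y≈-2.085449, sp=-2, e=sp−y≈0.085449; I≈-3.109863, D=e−e_prev≈1.155762; u=1·0.085449+5/4·(-3.109863)+3/2·1.155762≈-2.068237; next y=1/2·(-2.085449)+1/4·(-2.068237)≈-1.559784
n=4: y≈-1.559784, sp=-2, e=sp−y≈-0.440216; I≈-3.550079, D=e−e_prev≈-0.525665; u=1·(-0.440216)+5/4·(-3.550079)+3/2·(-0.525665)≈-5.666313; next y=1/2·(-1.559784)+1/4·(-5.666313)≈-2.196470
n=5: y≈-2.196470, sp=-2, e=sp−y≈0.196470; I≈-3.353609, D=e−e_prev≈0.636686; u=1·0.196470+5/4·(-3.353609)+3/2·0.636686≈-3.040512; next y=1/2·(-2.196470)+1/4·(-3.040512)≈-1.858363

0 -2 -7.500 0.000
1 -2 0.031 -1.875
2 -2 -6.482 -0.930
3 -2 -2.068 -2.085
4 -2 -5.666 -1.560
5 -2 -3.041 -2.196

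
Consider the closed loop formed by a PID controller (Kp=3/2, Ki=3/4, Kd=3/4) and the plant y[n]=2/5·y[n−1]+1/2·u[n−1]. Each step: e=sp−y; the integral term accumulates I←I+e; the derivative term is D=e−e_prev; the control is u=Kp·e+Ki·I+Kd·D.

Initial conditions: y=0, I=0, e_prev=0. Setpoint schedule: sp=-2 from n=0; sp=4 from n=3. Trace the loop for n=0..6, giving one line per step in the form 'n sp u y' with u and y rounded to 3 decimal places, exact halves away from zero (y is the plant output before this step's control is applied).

(exact arithmetic carried between steps; '≈' marks a value shown rounded to 6 d.p. or computed from one; I and e_prev carry over from the previous line; the table rounds u and y to 3 d.p., halves away from zero)
n=0: y=0, sp=-2, e=sp−y=-2; I=-2, D=e−e_prev=-2; u=3/2·(-2)+3/4·(-2)+3/4·(-2)=-6; next y=2/5·0+1/2·(-6)=-3
n=1: y=-3, sp=-2, e=sp−y=1; I=-1, D=e−e_prev=3; u=3/2·1+3/4·(-1)+3/4·3=3; next y=2/5·(-3)+1/2·3=0.3
n=2: y=0.3, sp=-2, e=sp−y=-2.3; I=-3.3, D=e−e_prev=-3.3; u=3/2·(-2.3)+3/4·(-3.3)+3/4·(-3.3)=-8.4; next y=2/5·0.3+1/2·(-8.4)=-4.08
n=3: y=-4.08, sp=4, e=sp−y=8.08; I=4.78, D=e−e_prev=10.38; u=3/2·8.08+3/4·4.78+3/4·10.38=23.49; next y=2/5·(-4.08)+1/2·23.49=10.113
n=4: y=10.113, sp=4, e=sp−y=-6.113; I=-1.333, D=e−e_prev=-14.193; u=3/2·(-6.113)+3/4·(-1.333)+3/4·(-14.193)=-20.814; next y=2/5·10.113+1/2·(-20.814)=-6.3618
n=5: y=-6.3618, sp=4, e=sp−y=10.3618; I=9.0288, D=e−e_prev=16.4748; u=3/2·10.3618+3/4·9.0288+3/4·16.4748=34.6704; next y=2/5·(-6.3618)+1/2·34.6704=14.79048
n=6: y=14.79048, sp=4, e=sp−y=-10.79048; I=-1.76168, D=e−e_prev=-21.15228; u=3/2·(-10.79048)+3/4·(-1.76168)+3/4·(-21.15228)=-33.37119; next y=2/5·14.79048+1/2·(-33.37119)=-10.769403

0 -2 -6.000 0.000
1 -2 3.000 -3.000
2 -2 -8.400 0.300
3 4 23.490 -4.080
4 4 -20.814 10.113
5 4 34.670 -6.362
6 4 -33.371 14.790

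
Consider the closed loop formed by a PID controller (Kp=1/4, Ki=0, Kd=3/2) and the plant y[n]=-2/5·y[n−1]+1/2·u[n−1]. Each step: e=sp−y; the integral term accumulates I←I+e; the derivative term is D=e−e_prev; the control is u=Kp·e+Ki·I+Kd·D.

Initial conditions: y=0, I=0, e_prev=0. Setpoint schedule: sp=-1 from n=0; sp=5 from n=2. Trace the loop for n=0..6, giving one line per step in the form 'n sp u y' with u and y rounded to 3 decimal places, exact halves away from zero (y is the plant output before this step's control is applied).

0 -1 -1.750 0.000
1 -1 1.281 -0.875
2 5 7.204 0.991
3 5 -2.874 3.206
4 5 10.817 -2.719
5 5 -14.198 6.496
6 5 27.965 -9.697

(exact arithmetic carried between steps; '≈' marks a value shown rounded to 6 d.p. or computed from one; I and e_prev carry over from the previous line; the table rounds u and y to 3 d.p., halves away from zero)
n=0: y=0, sp=-1, e=sp−y=-1; I=-1, D=e−e_prev=-1; u=1/4·(-1)+0·(-1)+3/2·(-1)=-1.75; next y=-2/5·0+1/2·(-1.75)=-0.875
n=1: y=-0.875, sp=-1, e=sp−y=-0.125; I=-1.125, D=e−e_prev=0.875; u=1/4·(-0.125)+0·(-1.125)+3/2·0.875=1.28125; next y=-2/5·(-0.875)+1/2·1.28125=0.990625
n=2: y=0.990625, sp=5, e=sp−y=4.009375; I=2.884375, D=e−e_prev=4.134375; u=1/4·4.009375+0·2.884375+3/2·4.134375≈7.203906; next y=-2/5·0.990625+1/2·7.203906≈3.205703
n=3: y≈3.205703, sp=5, e=sp−y≈1.794297; I≈4.678672, D=e−e_prev≈-2.215078; u=1/4·1.794297+0·4.678672+3/2·(-2.215078)≈-2.874043; next y=-2/5·3.205703+1/2·(-2.874043)≈-2.719303
n=4: y≈-2.719303, sp=5, e=sp−y≈7.719303; I≈12.397975, D=e−e_prev≈5.925006; u=1/4·7.719303+0·12.397975+3/2·5.925006≈10.817334; next y=-2/5·(-2.719303)+1/2·10.817334≈6.496388
n=5: y≈6.496388, sp=5, e=sp−y≈-1.496388; I≈10.901586, D=e−e_prev≈-9.215691; u=1/4·(-1.496388)+0·10.901586+3/2·(-9.215691)≈-14.197634; next y=-2/5·6.496388+1/2·(-14.197634)≈-9.697372
n=6: y≈-9.697372, sp=5, e=sp−y≈14.697372; I≈25.598958, D=e−e_prev≈16.193761; u=1/4·14.697372+0·25.598958+3/2·16.193761≈27.964984; next y=-2/5·(-9.697372)+1/2·27.964984≈17.861441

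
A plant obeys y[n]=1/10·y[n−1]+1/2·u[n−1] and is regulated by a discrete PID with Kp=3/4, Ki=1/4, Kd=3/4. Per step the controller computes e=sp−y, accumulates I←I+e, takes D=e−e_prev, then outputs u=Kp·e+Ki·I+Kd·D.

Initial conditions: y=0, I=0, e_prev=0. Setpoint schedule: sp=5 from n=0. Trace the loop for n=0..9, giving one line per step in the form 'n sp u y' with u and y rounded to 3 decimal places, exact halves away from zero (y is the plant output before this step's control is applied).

0 5 8.750 0.000
1 5 -1.406 4.375
2 5 10.152 -0.266
3 5 -1.313 5.050
4 5 11.763 -0.152
5 5 -1.382 5.866
6 5 13.364 -0.104
7 5 -1.695 6.671
8 5 14.959 -0.181
9 5 -2.258 7.462

(exact arithmetic carried between steps; '≈' marks a value shown rounded to 6 d.p. or computed from one; I and e_prev carry over from the previous line; the table rounds u and y to 3 d.p., halves away from zero)
n=0: y=0, sp=5, e=sp−y=5; I=5, D=e−e_prev=5; u=3/4·5+1/4·5+3/4·5=8.75; next y=1/10·0+1/2·8.75=4.375
n=1: y=4.375, sp=5, e=sp−y=0.625; I=5.625, D=e−e_prev=-4.375; u=3/4·0.625+1/4·5.625+3/4·(-4.375)=-1.40625; next y=1/10·4.375+1/2·(-1.40625)=-0.265625
n=2: y=-0.265625, sp=5, e=sp−y=5.265625; I=10.890625, D=e−e_prev=4.640625; u=3/4·5.265625+1/4·10.890625+3/4·4.640625≈10.152344; next y=1/10·(-0.265625)+1/2·10.152344≈5.049609
n=3: y≈5.049609, sp=5, e=sp−y≈-0.049609; I≈10.841016, D=e−e_prev≈-5.315234; u=3/4·(-0.049609)+1/4·10.841016+3/4·(-5.315234)≈-1.313379; next y=1/10·5.049609+1/2·(-1.313379)≈-0.151729
n=4: y≈-0.151729, sp=5, e=sp−y≈5.151729; I≈15.992744, D=e−e_prev≈5.201338; u=3/4·5.151729+1/4·15.992744+3/4·5.201338≈11.762986; next y=1/10·(-0.151729)+1/2·11.762986≈5.866320
n=5: y≈5.866320, sp=5, e=sp−y≈-0.866320; I≈15.126424, D=e−e_prev≈-6.018049; u=3/4·(-0.866320)+1/4·15.126424+3/4·(-6.018049)≈-1.381670; next y=1/10·5.866320+1/2·(-1.381670)≈-0.104203
n=6: y≈-0.104203, sp=5, e=sp−y≈5.104203; I≈20.230627, D=e−e_prev≈5.970523; u=3/4·5.104203+1/4·20.230627+3/4·5.970523≈13.363702; next y=1/10·(-0.104203)+1/2·13.363702≈6.671431
n=7: y≈6.671431, sp=5, e=sp−y≈-1.671431; I≈18.559197, D=e−e_prev≈-6.775634; u=3/4·(-1.671431)+1/4·18.559197+3/4·(-6.775634)≈-1.695499; next y=1/10·6.671431+1/2·(-1.695499)≈-0.180606
n=8: y≈-0.180606, sp=5, e=sp−y≈5.180606; I≈23.739803, D=e−e_prev≈6.852037; u=3/4·5.180606+1/4·23.739803+3/4·6.852037≈14.959433; next y=1/10·(-0.180606)+1/2·14.959433≈7.461656
n=9: y≈7.461656, sp=5, e=sp−y≈-2.461656; I≈21.278147, D=e−e_prev≈-7.642263; u=3/4·(-2.461656)+1/4·21.278147+3/4·(-7.642263)≈-2.258402; next y=1/10·7.461656+1/2·(-2.258402)≈-0.383035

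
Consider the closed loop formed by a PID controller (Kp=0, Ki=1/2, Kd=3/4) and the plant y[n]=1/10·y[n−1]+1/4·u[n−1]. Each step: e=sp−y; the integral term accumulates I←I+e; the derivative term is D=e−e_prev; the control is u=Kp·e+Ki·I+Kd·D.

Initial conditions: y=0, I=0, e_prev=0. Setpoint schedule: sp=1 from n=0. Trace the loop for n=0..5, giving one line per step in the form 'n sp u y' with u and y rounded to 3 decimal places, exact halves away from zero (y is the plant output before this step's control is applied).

(exact arithmetic carried between steps; '≈' marks a value shown rounded to 6 d.p. or computed from one; I and e_prev carry over from the previous line; the table rounds u and y to 3 d.p., halves away from zero)
n=0: y=0, sp=1, e=sp−y=1; I=1, D=e−e_prev=1; u=0·1+1/2·1+3/4·1=1.25; next y=1/10·0+1/4·1.25=0.3125
n=1: y=0.3125, sp=1, e=sp−y=0.6875; I=1.6875, D=e−e_prev=-0.3125; u=0·0.6875+1/2·1.6875+3/4·(-0.3125)=0.609375; next y=1/10·0.3125+1/4·0.609375≈0.183594
n=2: y≈0.183594, sp=1, e=sp−y≈0.816406; I≈2.503906, D=e−e_prev≈0.128906; u=0·0.816406+1/2·2.503906+3/4·0.128906≈1.348633; next y=1/10·0.183594+1/4·1.348633≈0.355518
n=3: y≈0.355518, sp=1, e=sp−y≈0.644482; I≈3.148389, D=e−e_prev≈-0.171924; u=0·0.644482+1/2·3.148389+3/4·(-0.171924)≈1.445251; next y=1/10·0.355518+1/4·1.445251≈0.396865
n=4: y≈0.396865, sp=1, e=sp−y≈0.603135; I≈3.751524, D=e−e_prev≈-0.041347; u=0·0.603135+1/2·3.751524+3/4·(-0.041347)≈1.844752; next y=1/10·0.396865+1/4·1.844752≈0.500874
n=5: y≈0.500874, sp=1, e=sp−y≈0.499126; I≈4.250650, D=e−e_prev≈-0.104010; u=0·0.499126+1/2·4.250650+3/4·(-0.104010)≈2.047317; next y=1/10·0.500874+1/4·2.047317≈0.561917

0 1 1.250 0.000
1 1 0.609 0.313
2 1 1.349 0.184
3 1 1.445 0.356
4 1 1.845 0.397
5 1 2.047 0.501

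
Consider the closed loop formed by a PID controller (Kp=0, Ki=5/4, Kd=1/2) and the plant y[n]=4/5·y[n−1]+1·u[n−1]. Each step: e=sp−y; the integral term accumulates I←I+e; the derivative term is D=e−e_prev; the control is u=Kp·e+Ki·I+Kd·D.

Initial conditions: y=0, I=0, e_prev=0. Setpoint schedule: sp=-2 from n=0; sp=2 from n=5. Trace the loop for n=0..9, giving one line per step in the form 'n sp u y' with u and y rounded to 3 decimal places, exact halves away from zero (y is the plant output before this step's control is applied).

(exact arithmetic carried between steps; '≈' marks a value shown rounded to 6 d.p. or computed from one; I and e_prev carry over from the previous line; the table rounds u and y to 3 d.p., halves away from zero)
n=0: y=0, sp=-2, e=sp−y=-2; I=-2, D=e−e_prev=-2; u=0·(-2)+5/4·(-2)+1/2·(-2)=-3.5; next y=4/5·0+1·(-3.5)=-3.5
n=1: y=-3.5, sp=-2, e=sp−y=1.5; I=-0.5, D=e−e_prev=3.5; u=0·1.5+5/4·(-0.5)+1/2·3.5=1.125; next y=4/5·(-3.5)+1·1.125=-1.675
n=2: y=-1.675, sp=-2, e=sp−y=-0.325; I=-0.825, D=e−e_prev=-1.825; u=0·(-0.325)+5/4·(-0.825)+1/2·(-1.825)=-1.94375; next y=4/5·(-1.675)+1·(-1.94375)=-3.28375
n=3: y=-3.28375, sp=-2, e=sp−y=1.28375; I=0.45875, D=e−e_prev=1.60875; u=0·1.28375+5/4·0.45875+1/2·1.60875≈1.377813; next y=4/5·(-3.28375)+1·1.377813≈-1.249188
n=4: y≈-1.249188, sp=-2, e=sp−y≈-0.750813; I≈-0.292063, D=e−e_prev≈-2.034563; u=0·(-0.750813)+5/4·(-0.292063)+1/2·(-2.034563)≈-1.382359; next y=4/5·(-1.249188)+1·(-1.382359)≈-2.381709
n=5: y≈-2.381709, sp=2, e=sp−y≈4.381709; I≈4.089647, D=e−e_prev≈5.132522; u=0·4.381709+5/4·4.089647+1/2·5.132522≈7.678320; next y=4/5·(-2.381709)+1·7.678320≈5.772952
n=6: y≈5.772952, sp=2, e=sp−y≈-3.772952; I≈0.316695, D=e−e_prev≈-8.154661; u=0·(-3.772952)+5/4·0.316695+1/2·(-8.154661)≈-3.681462; next y=4/5·5.772952+1·(-3.681462)≈0.936899
n=7: y≈0.936899, sp=2, e=sp−y≈1.063101; I≈1.379795, D=e−e_prev≈4.836053; u=0·1.063101+5/4·1.379795+1/2·4.836053≈4.142770; next y=4/5·0.936899+1·4.142770≈4.892290
n=8: y≈4.892290, sp=2, e=sp−y≈-2.892290; I≈-1.512495, D=e−e_prev≈-3.955391; u=0·(-2.892290)+5/4·(-1.512495)+1/2·(-3.955391)≈-3.868314; next y=4/5·4.892290+1·(-3.868314)≈0.045518
n=9: y≈0.045518, sp=2, e=sp−y≈1.954482; I≈0.441987, D=e−e_prev≈4.846772; u=0·1.954482+5/4·0.441987+1/2·4.846772≈2.975869; next y=4/5·0.045518+1·2.975869≈3.012284

0 -2 -3.500 0.000
1 -2 1.125 -3.500
2 -2 -1.944 -1.675
3 -2 1.378 -3.284
4 -2 -1.382 -1.249
5 2 7.678 -2.382
6 2 -3.681 5.773
7 2 4.143 0.937
8 2 -3.868 4.892
9 2 2.976 0.046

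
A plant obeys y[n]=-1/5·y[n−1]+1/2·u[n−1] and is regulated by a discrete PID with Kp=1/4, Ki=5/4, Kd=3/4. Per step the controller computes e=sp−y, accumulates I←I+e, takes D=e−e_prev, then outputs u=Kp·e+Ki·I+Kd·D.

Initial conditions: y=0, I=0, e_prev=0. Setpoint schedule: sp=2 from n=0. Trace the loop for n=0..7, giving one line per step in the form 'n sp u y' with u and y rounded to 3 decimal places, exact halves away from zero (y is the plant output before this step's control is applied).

0 2 4.500 0.000
1 2 0.438 2.250
2 2 7.395 -0.231
3 2 -0.621 3.744
4 2 10.988 -1.059
5 2 -4.011 5.706
6 2 16.348 -3.147
7 2 -10.746 8.803

(exact arithmetic carried between steps; '≈' marks a value shown rounded to 6 d.p. or computed from one; I and e_prev carry over from the previous line; the table rounds u and y to 3 d.p., halves away from zero)
n=0: y=0, sp=2, e=sp−y=2; I=2, D=e−e_prev=2; u=1/4·2+5/4·2+3/4·2=4.5; next y=-1/5·0+1/2·4.5=2.25
n=1: y=2.25, sp=2, e=sp−y=-0.25; I=1.75, D=e−e_prev=-2.25; u=1/4·(-0.25)+5/4·1.75+3/4·(-2.25)=0.4375; next y=-1/5·2.25+1/2·0.4375=-0.23125
n=2: y=-0.23125, sp=2, e=sp−y=2.23125; I=3.98125, D=e−e_prev=2.48125; u=1/4·2.23125+5/4·3.98125+3/4·2.48125≈7.395313; next y=-1/5·(-0.23125)+1/2·7.395313≈3.743906
n=3: y≈3.743906, sp=2, e=sp−y≈-1.743906; I≈2.237344, D=e−e_prev≈-3.975156; u=1/4·(-1.743906)+5/4·2.237344+3/4·(-3.975156)≈-0.620664; next y=-1/5·3.743906+1/2·(-0.620664)≈-1.059113
n=4: y≈-1.059113, sp=2, e=sp−y≈3.059113; I≈5.296457, D=e−e_prev≈4.803020; u=1/4·3.059113+5/4·5.296457+3/4·4.803020≈10.987614; next y=-1/5·(-1.059113)+1/2·10.987614≈5.705630
n=5: y≈5.705630, sp=2, e=sp−y≈-3.705630; I≈1.590827, D=e−e_prev≈-6.764743; u=1/4·(-3.705630)+5/4·1.590827+3/4·(-6.764743)≈-4.011431; next y=-1/5·5.705630+1/2·(-4.011431)≈-3.146841
n=6: y≈-3.146841, sp=2, e=sp−y≈5.146841; I≈6.737669, D=e−e_prev≈8.852471; u=1/4·5.146841+5/4·6.737669+3/4·8.852471≈16.348149; next y=-1/5·(-3.146841)+1/2·16.348149≈8.803443
n=7: y≈8.803443, sp=2, e=sp−y≈-6.803443; I≈-0.065774, D=e−e_prev≈-11.950284; u=1/4·(-6.803443)+5/4·(-0.065774)+3/4·(-11.950284)≈-10.745792; next y=-1/5·8.803443+1/2·(-10.745792)≈-7.133585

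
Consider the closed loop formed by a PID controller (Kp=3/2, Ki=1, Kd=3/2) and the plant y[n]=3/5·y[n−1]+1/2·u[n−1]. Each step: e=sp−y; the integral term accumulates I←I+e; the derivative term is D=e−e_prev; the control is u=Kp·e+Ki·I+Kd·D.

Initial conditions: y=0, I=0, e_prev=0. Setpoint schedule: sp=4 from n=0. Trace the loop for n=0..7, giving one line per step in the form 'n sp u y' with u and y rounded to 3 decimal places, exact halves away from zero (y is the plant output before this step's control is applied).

(exact arithmetic carried between steps; '≈' marks a value shown rounded to 6 d.p. or computed from one; I and e_prev carry over from the previous line; the table rounds u and y to 3 d.p., halves away from zero)
n=0: y=0, sp=4, e=sp−y=4; I=4, D=e−e_prev=4; u=3/2·4+1·4+3/2·4=16; next y=3/5·0+1/2·16=8
n=1: y=8, sp=4, e=sp−y=-4; I=0, D=e−e_prev=-8; u=3/2·(-4)+1·0+3/2·(-8)=-18; next y=3/5·8+1/2·(-18)=-4.2
n=2: y=-4.2, sp=4, e=sp−y=8.2; I=8.2, D=e−e_prev=12.2; u=3/2·8.2+1·8.2+3/2·12.2=38.8; next y=3/5·(-4.2)+1/2·38.8=16.88
n=3: y=16.88, sp=4, e=sp−y=-12.88; I=-4.68, D=e−e_prev=-21.08; u=3/2·(-12.88)+1·(-4.68)+3/2·(-21.08)=-55.62; next y=3/5·16.88+1/2·(-55.62)=-17.682
n=4: y=-17.682, sp=4, e=sp−y=21.682; I=17.002, D=e−e_prev=34.562; u=3/2·21.682+1·17.002+3/2·34.562=101.368; next y=3/5·(-17.682)+1/2·101.368=40.0748
n=5: y=40.0748, sp=4, e=sp−y=-36.0748; I=-19.0728, D=e−e_prev=-57.7568; u=3/2·(-36.0748)+1·(-19.0728)+3/2·(-57.7568)=-159.8202; next y=3/5·40.0748+1/2·(-159.8202)=-55.86522
n=6: y=-55.86522, sp=4, e=sp−y=59.86522; I=40.79242, D=e−e_prev=95.94002; u=3/2·59.86522+1·40.79242+3/2·95.94002=274.50028; next y=3/5·(-55.86522)+1/2·274.50028=103.731008
n=7: y=103.731008, sp=4, e=sp−y=-99.731008; I=-58.938588, D=e−e_prev=-159.596228; u=3/2·(-99.731008)+1·(-58.938588)+3/2·(-159.596228)=-447.929442; next y=3/5·103.731008+1/2·(-447.929442)≈-161.726116

0 4 16.000 0.000
1 4 -18.000 8.000
2 4 38.800 -4.200
3 4 -55.620 16.880
4 4 101.368 -17.682
5 4 -159.820 40.075
6 4 274.500 -55.865
7 4 -447.929 103.731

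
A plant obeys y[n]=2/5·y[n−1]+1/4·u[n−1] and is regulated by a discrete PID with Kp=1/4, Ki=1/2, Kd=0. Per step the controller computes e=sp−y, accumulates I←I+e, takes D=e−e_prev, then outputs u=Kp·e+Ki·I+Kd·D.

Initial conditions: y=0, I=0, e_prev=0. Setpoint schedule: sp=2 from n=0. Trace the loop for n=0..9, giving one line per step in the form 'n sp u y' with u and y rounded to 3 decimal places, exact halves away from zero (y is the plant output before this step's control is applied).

0 2 1.500 0.000
1 2 2.219 0.375
2 2 2.784 0.705
3 2 3.227 0.978
4 2 3.573 1.198
5 2 3.843 1.372
6 2 4.054 1.510
7 2 4.218 1.617
8 2 4.346 1.702
9 2 4.446 1.767

(exact arithmetic carried between steps; '≈' marks a value shown rounded to 6 d.p. or computed from one; I and e_prev carry over from the previous line; the table rounds u and y to 3 d.p., halves away from zero)
n=0: y=0, sp=2, e=sp−y=2; I=2, D=e−e_prev=2; u=1/4·2+1/2·2+0·2=1.5; next y=2/5·0+1/4·1.5=0.375
n=1: y=0.375, sp=2, e=sp−y=1.625; I=3.625, D=e−e_prev=-0.375; u=1/4·1.625+1/2·3.625+0·(-0.375)=2.21875; next y=2/5·0.375+1/4·2.21875≈0.704688
n=2: y≈0.704688, sp=2, e=sp−y≈1.295313; I≈4.920313, D=e−e_prev≈-0.329688; u=1/4·1.295313+1/2·4.920313+0·(-0.329688)≈2.783984; next y=2/5·0.704688+1/4·2.783984≈0.977871
n=3: y≈0.977871, sp=2, e=sp−y≈1.022129; I≈5.942441, D=e−e_prev≈-0.273184; u=1/4·1.022129+1/2·5.942441+0·(-0.273184)≈3.226753; next y=2/5·0.977871+1/4·3.226753≈1.197837
n=4: y≈1.197837, sp=2, e=sp−y≈0.802163; I≈6.744605, D=e−e_prev≈-0.219966; u=1/4·0.802163+1/2·6.744605+0·(-0.219966)≈3.572843; next y=2/5·1.197837+1/4·3.572843≈1.372345
n=5: y≈1.372345, sp=2, e=sp−y≈0.627655; I≈7.372259, D=e−e_prev≈-0.174509; u=1/4·0.627655+1/2·7.372259+0·(-0.174509)≈3.843043; next y=2/5·1.372345+1/4·3.843043≈1.509699
n=6: y≈1.509699, sp=2, e=sp−y≈0.490301; I≈7.862560, D=e−e_prev≈-0.137354; u=1/4·0.490301+1/2·7.862560+0·(-0.137354)≈4.053855; next y=2/5·1.509699+1/4·4.053855≈1.617343
n=7: y≈1.617343, sp=2, e=sp−y≈0.382657; I≈8.245217, D=e−e_prev≈-0.107644; u=1/4·0.382657+1/2·8.245217+0·(-0.107644)≈4.218273; next y=2/5·1.617343+1/4·4.218273≈1.701506
n=8: y≈1.701506, sp=2, e=sp−y≈0.298494; I≈8.543711, D=e−e_prev≈-0.084162; u=1/4·0.298494+1/2·8.543711+0·(-0.084162)≈4.346479; next y=2/5·1.701506+1/4·4.346479≈1.767222
n=9: y≈1.767222, sp=2, e=sp−y≈0.232778; I≈8.776489, D=e−e_prev≈-0.065717; u=1/4·0.232778+1/2·8.776489+0·(-0.065717)≈4.446439; next y=2/5·1.767222+1/4·4.446439≈1.818499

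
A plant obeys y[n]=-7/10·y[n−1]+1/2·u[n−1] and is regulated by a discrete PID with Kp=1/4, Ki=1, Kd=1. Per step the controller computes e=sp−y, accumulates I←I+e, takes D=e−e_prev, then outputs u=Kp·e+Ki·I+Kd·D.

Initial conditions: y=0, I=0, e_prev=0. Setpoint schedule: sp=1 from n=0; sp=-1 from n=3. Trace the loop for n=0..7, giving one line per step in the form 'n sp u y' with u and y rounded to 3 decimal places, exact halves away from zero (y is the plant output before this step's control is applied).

(exact arithmetic carried between steps; '≈' marks a value shown rounded to 6 d.p. or computed from one; I and e_prev carry over from the previous line; the table rounds u and y to 3 d.p., halves away from zero)
n=0: y=0, sp=1, e=sp−y=1; I=1, D=e−e_prev=1; u=1/4·1+1·1+1·1=2.25; next y=-7/10·0+1/2·2.25=1.125
n=1: y=1.125, sp=1, e=sp−y=-0.125; I=0.875, D=e−e_prev=-1.125; u=1/4·(-0.125)+1·0.875+1·(-1.125)=-0.28125; next y=-7/10·1.125+1/2·(-0.28125)=-0.928125
n=2: y=-0.928125, sp=1, e=sp−y=1.928125; I=2.803125, D=e−e_prev=2.053125; u=1/4·1.928125+1·2.803125+1·2.053125≈5.338281; next y=-7/10·(-0.928125)+1/2·5.338281≈3.318828
n=3: y≈3.318828, sp=-1, e=sp−y≈-4.318828; I≈-1.515703, D=e−e_prev≈-6.246953; u=1/4·(-4.318828)+1·(-1.515703)+1·(-6.246953)≈-8.842363; next y=-7/10·3.318828+1/2·(-8.842363)≈-6.744361
n=4: y≈-6.744361, sp=-1, e=sp−y≈5.744361; I≈4.228658, D=e−e_prev≈10.063189; u=1/4·5.744361+1·4.228658+1·10.063189≈15.727938; next y=-7/10·(-6.744361)+1/2·15.727938≈12.585022
n=5: y≈12.585022, sp=-1, e=sp−y≈-13.585022; I≈-9.356364, D=e−e_prev≈-19.329383; u=1/4·(-13.585022)+1·(-9.356364)+1·(-19.329383)≈-32.082002; next y=-7/10·12.585022+1/2·(-32.082002)≈-24.850517
n=6: y≈-24.850517, sp=-1, e=sp−y≈23.850517; I≈14.494153, D=e−e_prev≈37.435538; u=1/4·23.850517+1·14.494153+1·37.435538≈57.892320; next y=-7/10·(-24.850517)+1/2·57.892320≈46.341522
n=7: y≈46.341522, sp=-1, e=sp−y≈-47.341522; I≈-32.847369, D=e−e_prev≈-71.192038; u=1/4·(-47.341522)+1·(-32.847369)+1·(-71.192038)≈-115.874788; next y=-7/10·46.341522+1/2·(-115.874788)≈-90.376459

0 1 2.250 0.000
1 1 -0.281 1.125
2 1 5.338 -0.928
3 -1 -8.842 3.319
4 -1 15.728 -6.744
5 -1 -32.082 12.585
6 -1 57.892 -24.851
7 -1 -115.875 46.342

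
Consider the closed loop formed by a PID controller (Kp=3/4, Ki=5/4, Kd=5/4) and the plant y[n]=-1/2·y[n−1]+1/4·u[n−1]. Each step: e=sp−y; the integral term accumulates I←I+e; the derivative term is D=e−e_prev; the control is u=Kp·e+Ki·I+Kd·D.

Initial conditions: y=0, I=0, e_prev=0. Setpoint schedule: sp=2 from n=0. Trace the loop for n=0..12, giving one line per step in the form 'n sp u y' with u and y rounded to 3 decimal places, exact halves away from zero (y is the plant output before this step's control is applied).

(exact arithmetic carried between steps; '≈' marks a value shown rounded to 6 d.p. or computed from one; I and e_prev carry over from the previous line; the table rounds u and y to 3 d.p., halves away from zero)
n=0: y=0, sp=2, e=sp−y=2; I=2, D=e−e_prev=2; u=3/4·2+5/4·2+5/4·2=6.5; next y=-1/2·0+1/4·6.5=1.625
n=1: y=1.625, sp=2, e=sp−y=0.375; I=2.375, D=e−e_prev=-1.625; u=3/4·0.375+5/4·2.375+5/4·(-1.625)=1.21875; next y=-1/2·1.625+1/4·1.21875≈-0.507813
n=2: y≈-0.507813, sp=2, e=sp−y≈2.507813; I≈4.882813, D=e−e_prev≈2.132813; u=3/4·2.507813+5/4·4.882813+5/4·2.132813≈10.650391; next y=-1/2·(-0.507813)+1/4·10.650391≈2.916504
n=3: y≈2.916504, sp=2, e=sp−y≈-0.916504; I≈3.966309, D=e−e_prev≈-3.424316; u=3/4·(-0.916504)+5/4·3.966309+5/4·(-3.424316)≈-0.009888; next y=-1/2·2.916504+1/4·(-0.009888)≈-1.460724
n=4: y≈-1.460724, sp=2, e=sp−y≈3.460724; I≈7.427032, D=e−e_prev≈4.377228; u=3/4·3.460724+5/4·7.427032+5/4·4.377228≈17.350868; next y=-1/2·(-1.460724)+1/4·17.350868≈5.068079
n=5: y≈5.068079, sp=2, e=sp−y≈-3.068079; I≈4.358953, D=e−e_prev≈-6.528803; u=3/4·(-3.068079)+5/4·4.358953+5/4·(-6.528803)≈-5.013371; next y=-1/2·5.068079+1/4·(-5.013371)≈-3.787382
n=6: y≈-3.787382, sp=2, e=sp−y≈5.787382; I≈10.146336, D=e−e_prev≈8.855461; u=3/4·5.787382+5/4·10.146336+5/4·8.855461≈28.092783; next y=-1/2·(-3.787382)+1/4·28.092783≈8.916887
n=7: y≈8.916887, sp=2, e=sp−y≈-6.916887; I≈3.229449, D=e−e_prev≈-12.704269; u=3/4·(-6.916887)+5/4·3.229449+5/4·(-12.704269)≈-17.031190; next y=-1/2·8.916887+1/4·(-17.031190)≈-8.716241
n=8: y≈-8.716241, sp=2, e=sp−y≈10.716241; I≈13.945690, D=e−e_prev≈17.633128; u=3/4·10.716241+5/4·13.945690+5/4·17.633128≈47.510703; next y=-1/2·(-8.716241)+1/4·47.510703≈16.235796
n=9: y≈16.235796, sp=2, e=sp−y≈-14.235796; I≈-0.290106, D=e−e_prev≈-24.952037; u=3/4·(-14.235796)+5/4·(-0.290106)+5/4·(-24.952037)≈-42.229527; next y=-1/2·16.235796+1/4·(-42.229527)≈-18.675280
n=10: y≈-18.675280, sp=2, e=sp−y≈20.675280; I≈20.385173, D=e−e_prev≈34.911076; u=3/4·20.675280+5/4·20.385173+5/4·34.911076≈84.626772; next y=-1/2·(-18.675280)+1/4·84.626772≈30.494333
n=11: y≈30.494333, sp=2, e=sp−y≈-28.494333; I≈-8.109159, D=e−e_prev≈-49.169613; u=3/4·(-28.494333)+5/4·(-8.109159)+5/4·(-49.169613)≈-92.969215; next y=-1/2·30.494333+1/4·(-92.969215)≈-38.489470
n=12: y≈-38.489470, sp=2, e=sp−y≈40.489470; I≈32.380311, D=e−e_prev≈68.983803; u=3/4·40.489470+5/4·32.380311+5/4·68.983803≈157.072245; next y=-1/2·(-38.489470)+1/4·157.072245≈58.512796

0 2 6.500 0.000
1 2 1.219 1.625
2 2 10.650 -0.508
3 2 -0.010 2.917
4 2 17.351 -1.461
5 2 -5.013 5.068
6 2 28.093 -3.787
7 2 -17.031 8.917
8 2 47.511 -8.716
9 2 -42.230 16.236
10 2 84.627 -18.675
11 2 -92.969 30.494
12 2 157.072 -38.489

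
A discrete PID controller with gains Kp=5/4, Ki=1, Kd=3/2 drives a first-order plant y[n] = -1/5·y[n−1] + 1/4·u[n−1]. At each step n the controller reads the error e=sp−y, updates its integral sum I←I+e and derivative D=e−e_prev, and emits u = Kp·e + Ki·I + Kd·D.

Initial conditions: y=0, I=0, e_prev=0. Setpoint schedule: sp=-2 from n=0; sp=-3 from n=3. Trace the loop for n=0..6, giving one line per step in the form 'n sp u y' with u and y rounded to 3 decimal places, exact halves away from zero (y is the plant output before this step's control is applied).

0 -2 -7.500 0.000
1 -2 0.531 -1.875
2 -2 -11.342 0.508
3 -3 -1.107 -2.937
4 -3 -17.016 0.311
5 -3 1.895 -4.316
6 -3 -24.928 1.337

(exact arithmetic carried between steps; '≈' marks a value shown rounded to 6 d.p. or computed from one; I and e_prev carry over from the previous line; the table rounds u and y to 3 d.p., halves away from zero)
n=0: y=0, sp=-2, e=sp−y=-2; I=-2, D=e−e_prev=-2; u=5/4·(-2)+1·(-2)+3/2·(-2)=-7.5; next y=-1/5·0+1/4·(-7.5)=-1.875
n=1: y=-1.875, sp=-2, e=sp−y=-0.125; I=-2.125, D=e−e_prev=1.875; u=5/4·(-0.125)+1·(-2.125)+3/2·1.875=0.53125; next y=-1/5·(-1.875)+1/4·0.53125≈0.507813
n=2: y≈0.507813, sp=-2, e=sp−y≈-2.507813; I≈-4.632813, D=e−e_prev≈-2.382813; u=5/4·(-2.507813)+1·(-4.632813)+3/2·(-2.382813)≈-11.341797; next y=-1/5·0.507813+1/4·(-11.341797)≈-2.937012
n=3: y≈-2.937012, sp=-3, e=sp−y≈-0.062988; I≈-4.695801, D=e−e_prev≈2.444824; u=5/4·(-0.062988)+1·(-4.695801)+3/2·2.444824≈-1.107300; next y=-1/5·(-2.937012)+1/4·(-1.107300)≈0.310577
n=4: y≈0.310577, sp=-3, e=sp−y≈-3.310577; I≈-8.006378, D=e−e_prev≈-3.247589; u=5/4·(-3.310577)+1·(-8.006378)+3/2·(-3.247589)≈-17.015984; next y=-1/5·0.310577+1/4·(-17.015984)≈-4.316111
n=5: y≈-4.316111, sp=-3, e=sp−y≈1.316111; I≈-6.690267, D=e−e_prev≈4.626689; u=5/4·1.316111+1·(-6.690267)+3/2·4.626689≈1.894906; next y=-1/5·(-4.316111)+1/4·1.894906≈1.336949
n=6: y≈1.336949, sp=-3, e=sp−y≈-4.336949; I≈-11.027215, D=e−e_prev≈-5.653060; u=5/4·(-4.336949)+1·(-11.027215)+3/2·(-5.653060)≈-24.927991; next y=-1/5·1.336949+1/4·(-24.927991)≈-6.499388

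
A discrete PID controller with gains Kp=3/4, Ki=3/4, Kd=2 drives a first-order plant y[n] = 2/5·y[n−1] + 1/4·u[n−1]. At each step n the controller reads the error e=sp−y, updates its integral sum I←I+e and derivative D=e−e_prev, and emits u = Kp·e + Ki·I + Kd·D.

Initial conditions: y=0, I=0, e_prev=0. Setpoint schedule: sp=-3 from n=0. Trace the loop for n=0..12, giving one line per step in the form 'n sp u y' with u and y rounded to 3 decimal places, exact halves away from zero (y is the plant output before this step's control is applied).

0 -3 -10.500 0.000
1 -3 2.438 -2.625
2 -3 -10.739 -0.441
3 -3 0.182 -2.861
4 -3 -10.930 -1.099
5 -3 -1.576 -3.172
6 -3 -10.876 -1.663
7 -3 -2.836 -3.384
8 -3 -10.616 -2.063
9 -3 -3.718 -3.479
10 -3 -10.244 -2.321
11 -3 -4.349 -3.489
12 -3 -9.841 -2.483

(exact arithmetic carried between steps; '≈' marks a value shown rounded to 6 d.p. or computed from one; I and e_prev carry over from the previous line; the table rounds u and y to 3 d.p., halves away from zero)
n=0: y=0, sp=-3, e=sp−y=-3; I=-3, D=e−e_prev=-3; u=3/4·(-3)+3/4·(-3)+2·(-3)=-10.5; next y=2/5·0+1/4·(-10.5)=-2.625
n=1: y=-2.625, sp=-3, e=sp−y=-0.375; I=-3.375, D=e−e_prev=2.625; u=3/4·(-0.375)+3/4·(-3.375)+2·2.625=2.4375; next y=2/5·(-2.625)+1/4·2.4375=-0.440625
n=2: y=-0.440625, sp=-3, e=sp−y=-2.559375; I=-5.934375, D=e−e_prev=-2.184375; u=3/4·(-2.559375)+3/4·(-5.934375)+2·(-2.184375)≈-10.739063; next y=2/5·(-0.440625)+1/4·(-10.739063)≈-2.861016
n=3: y≈-2.861016, sp=-3, e=sp−y≈-0.138984; I≈-6.073359, D=e−e_prev≈2.420391; u=3/4·(-0.138984)+3/4·(-6.073359)+2·2.420391≈0.181523; next y=2/5·(-2.861016)+1/4·0.181523≈-1.099025
n=4: y≈-1.099025, sp=-3, e=sp−y≈-1.900975; I≈-7.974334, D=e−e_prev≈-1.761990; u=3/4·(-1.900975)+3/4·(-7.974334)+2·(-1.761990)≈-10.930462; next y=2/5·(-1.099025)+1/4·(-10.930462)≈-3.172226
n=5: y≈-3.172226, sp=-3, e=sp−y≈0.172226; I≈-7.802108, D=e−e_prev≈2.073200; u=3/4·0.172226+3/4·(-7.802108)+2·2.073200≈-1.576012; next y=2/5·(-3.172226)+1/4·(-1.576012)≈-1.662893
n=6: y≈-1.662893, sp=-3, e=sp−y≈-1.337107; I≈-9.139215, D=e−e_prev≈-1.509332; u=3/4·(-1.337107)+3/4·(-9.139215)+2·(-1.509332)≈-10.875907; next y=2/5·(-1.662893)+1/4·(-10.875907)≈-3.384134
n=7: y≈-3.384134, sp=-3, e=sp−y≈0.384134; I≈-8.755081, D=e−e_prev≈1.721241; u=3/4·0.384134+3/4·(-8.755081)+2·1.721241≈-2.835729; next y=2/5·(-3.384134)+1/4·(-2.835729)≈-2.062586
n=8: y≈-2.062586, sp=-3, e=sp−y≈-0.937414; I≈-9.692495, D=e−e_prev≈-1.321548; u=3/4·(-0.937414)+3/4·(-9.692495)+2·(-1.321548)≈-10.615528; next y=2/5·(-2.062586)+1/4·(-10.615528)≈-3.478916
n=9: y≈-3.478916, sp=-3, e=sp−y≈0.478916; I≈-9.213579, D=e−e_prev≈1.416331; u=3/4·0.478916+3/4·(-9.213579)+2·1.416331≈-3.718336; next y=2/5·(-3.478916)+1/4·(-3.718336)≈-2.321151
n=10: y≈-2.321151, sp=-3, e=sp−y≈-0.678849; I≈-9.892429, D=e−e_prev≈-1.157766; u=3/4·(-0.678849)+3/4·(-9.892429)+2·(-1.157766)≈-10.243990; next y=2/5·(-2.321151)+1/4·(-10.243990)≈-3.489458
n=11: y≈-3.489458, sp=-3, e=sp−y≈0.489458; I≈-9.402971, D=e−e_prev≈1.168307; u=3/4·0.489458+3/4·(-9.402971)+2·1.168307≈-4.348520; next y=2/5·(-3.489458)+1/4·(-4.348520)≈-2.482913
n=12: y≈-2.482913, sp=-3, e=sp−y≈-0.517087; I≈-9.920058, D=e−e_prev≈-1.006545; u=3/4·(-0.517087)+3/4·(-9.920058)+2·(-1.006545)≈-9.840948; next y=2/5·(-2.482913)+1/4·(-9.840948)≈-3.453402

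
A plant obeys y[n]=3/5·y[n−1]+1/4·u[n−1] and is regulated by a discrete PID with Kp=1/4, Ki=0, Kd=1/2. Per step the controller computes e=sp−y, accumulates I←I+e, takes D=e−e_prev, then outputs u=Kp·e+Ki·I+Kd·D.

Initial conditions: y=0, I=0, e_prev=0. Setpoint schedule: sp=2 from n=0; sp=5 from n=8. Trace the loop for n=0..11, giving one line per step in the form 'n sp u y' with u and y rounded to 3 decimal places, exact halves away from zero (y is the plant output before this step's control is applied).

(exact arithmetic carried between steps; '≈' marks a value shown rounded to 6 d.p. or computed from one; I and e_prev carry over from the previous line; the table rounds u and y to 3 d.p., halves away from zero)
n=0: y=0, sp=2, e=sp−y=2; I=2, D=e−e_prev=2; u=1/4·2+0·2+1/2·2=1.5; next y=3/5·0+1/4·1.5=0.375
n=1: y=0.375, sp=2, e=sp−y=1.625; I=3.625, D=e−e_prev=-0.375; u=1/4·1.625+0·3.625+1/2·(-0.375)=0.21875; next y=3/5·0.375+1/4·0.21875≈0.279688
n=2: y≈0.279688, sp=2, e=sp−y≈1.720313; I≈5.345313, D=e−e_prev≈0.095313; u=1/4·1.720313+0·5.345313+1/2·0.095313≈0.477734; next y=3/5·0.279688+1/4·0.477734≈0.287246
n=3: y≈0.287246, sp=2, e=sp−y≈1.712754; I≈7.058066, D=e−e_prev≈-0.007559; u=1/4·1.712754+0·7.058066+1/2·(-0.007559)≈0.424409; next y=3/5·0.287246+1/4·0.424409≈0.278450
n=4: y≈0.278450, sp=2, e=sp−y≈1.721550; I≈8.779616, D=e−e_prev≈0.008796; u=1/4·1.721550+0·8.779616+1/2·0.008796≈0.434786; next y=3/5·0.278450+1/4·0.434786≈0.275766
n=5: y≈0.275766, sp=2, e=sp−y≈1.724234; I≈10.503850, D=e−e_prev≈0.002684; u=1/4·1.724234+0·10.503850+1/2·0.002684≈0.432400; next y=3/5·0.275766+1/4·0.432400≈0.273560
n=6: y≈0.273560, sp=2, e=sp−y≈1.726440; I≈12.230290, D=e−e_prev≈0.002206; u=1/4·1.726440+0·12.230290+1/2·0.002206≈0.432713; next y=3/5·0.273560+1/4·0.432713≈0.272314
n=7: y≈0.272314, sp=2, e=sp−y≈1.727686; I≈13.957976, D=e−e_prev≈0.001246; u=1/4·1.727686+0·13.957976+1/2·0.001246≈0.432544; next y=3/5·0.272314+1/4·0.432544≈0.271525
n=8: y≈0.271525, sp=5, e=sp−y≈4.728475; I≈18.686451, D=e−e_prev≈3.000790; u=1/4·4.728475+0·18.686451+1/2·3.000790≈2.682514; next y=3/5·0.271525+1/4·2.682514≈0.833543
n=9: y≈0.833543, sp=5, e=sp−y≈4.166457; I≈22.852908, D=e−e_prev≈-0.562019; u=1/4·4.166457+0·22.852908+1/2·(-0.562019)≈0.760605; next y=3/5·0.833543+1/4·0.760605≈0.690277
n=10: y≈0.690277, sp=5, e=sp−y≈4.309723; I≈27.162631, D=e−e_prev≈0.143266; u=1/4·4.309723+0·27.162631+1/2·0.143266≈1.149064; next y=3/5·0.690277+1/4·1.149064≈0.701432
n=11: y≈0.701432, sp=5, e=sp−y≈4.298568; I≈31.461199, D=e−e_prev≈-0.011155; u=1/4·4.298568+0·31.461199+1/2·(-0.011155)≈1.069064; next y=3/5·0.701432+1/4·1.069064≈0.688125

0 2 1.500 0.000
1 2 0.219 0.375
2 2 0.478 0.280
3 2 0.424 0.287
4 2 0.435 0.278
5 2 0.432 0.276
6 2 0.433 0.274
7 2 0.433 0.272
8 5 2.683 0.272
9 5 0.761 0.834
10 5 1.149 0.690
11 5 1.069 0.701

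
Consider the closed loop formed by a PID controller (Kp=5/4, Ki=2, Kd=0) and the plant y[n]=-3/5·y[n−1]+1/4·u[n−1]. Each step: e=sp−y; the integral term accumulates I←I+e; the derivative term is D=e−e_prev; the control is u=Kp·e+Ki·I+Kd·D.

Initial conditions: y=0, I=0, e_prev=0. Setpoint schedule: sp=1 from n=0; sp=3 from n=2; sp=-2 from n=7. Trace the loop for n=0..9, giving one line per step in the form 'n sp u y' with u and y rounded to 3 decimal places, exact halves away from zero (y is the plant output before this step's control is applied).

(exact arithmetic carried between steps; '≈' marks a value shown rounded to 6 d.p. or computed from one; I and e_prev carry over from the previous line; the table rounds u and y to 3 d.p., halves away from zero)
n=0: y=0, sp=1, e=sp−y=1; I=1, D=e−e_prev=1; u=5/4·1+2·1+0·1=3.25; next y=-3/5·0+1/4·3.25=0.8125
n=1: y=0.8125, sp=1, e=sp−y=0.1875; I=1.1875, D=e−e_prev=-0.8125; u=5/4·0.1875+2·1.1875+0·(-0.8125)=2.609375; next y=-3/5·0.8125+1/4·2.609375≈0.164844
n=2: y≈0.164844, sp=3, e=sp−y≈2.835156; I≈4.022656, D=e−e_prev≈2.647656; u=5/4·2.835156+2·4.022656+0·2.647656≈11.589258; next y=-3/5·0.164844+1/4·11.589258≈2.798408
n=3: y≈2.798408, sp=3, e=sp−y≈0.201592; I≈4.224248, D=e−e_prev≈-2.633564; u=5/4·0.201592+2·4.224248+0·(-2.633564)≈8.700486; next y=-3/5·2.798408+1/4·8.700486≈0.496077
n=4: y≈0.496077, sp=3, e=sp−y≈2.503923; I≈6.728172, D=e−e_prev≈2.302332; u=5/4·2.503923+2·6.728172+0·2.302332≈16.586247; next y=-3/5·0.496077+1/4·16.586247≈3.848916
n=5: y≈3.848916, sp=3, e=sp−y≈-0.848916; I≈5.879256, D=e−e_prev≈-3.352839; u=5/4·(-0.848916)+2·5.879256+0·(-3.352839)≈10.697366; next y=-3/5·3.848916+1/4·10.697366≈0.364992
n=6: y≈0.364992, sp=3, e=sp−y≈2.635008; I≈8.514264, D=e−e_prev≈3.483924; u=5/4·2.635008+2·8.514264+0·3.483924≈20.322287; next y=-3/5·0.364992+1/4·20.322287≈4.861577
n=7: y≈4.861577, sp=-2, e=sp−y≈-6.861577; I≈1.652687, D=e−e_prev≈-9.496585; u=5/4·(-6.861577)+2·1.652687+0·(-9.496585)≈-5.271597; next y=-3/5·4.861577+1/4·(-5.271597)≈-4.234845
n=8: y≈-4.234845, sp=-2, e=sp−y≈2.234845; I≈3.887532, D=e−e_prev≈9.096422; u=5/4·2.234845+2·3.887532+0·9.096422≈10.568621; next y=-3/5·(-4.234845)+1/4·10.568621≈5.183062
n=9: y≈5.183062, sp=-2, e=sp−y≈-7.183062; I≈-3.295530, D=e−e_prev≈-9.417907; u=5/4·(-7.183062)+2·(-3.295530)+0·(-9.417907)≈-15.569888; next y=-3/5·5.183062+1/4·(-15.569888)≈-7.002309

0 1 3.250 0.000
1 1 2.609 0.813
2 3 11.589 0.165
3 3 8.700 2.798
4 3 16.586 0.496
5 3 10.697 3.849
6 3 20.322 0.365
7 -2 -5.272 4.862
8 -2 10.569 -4.235
9 -2 -15.570 5.183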